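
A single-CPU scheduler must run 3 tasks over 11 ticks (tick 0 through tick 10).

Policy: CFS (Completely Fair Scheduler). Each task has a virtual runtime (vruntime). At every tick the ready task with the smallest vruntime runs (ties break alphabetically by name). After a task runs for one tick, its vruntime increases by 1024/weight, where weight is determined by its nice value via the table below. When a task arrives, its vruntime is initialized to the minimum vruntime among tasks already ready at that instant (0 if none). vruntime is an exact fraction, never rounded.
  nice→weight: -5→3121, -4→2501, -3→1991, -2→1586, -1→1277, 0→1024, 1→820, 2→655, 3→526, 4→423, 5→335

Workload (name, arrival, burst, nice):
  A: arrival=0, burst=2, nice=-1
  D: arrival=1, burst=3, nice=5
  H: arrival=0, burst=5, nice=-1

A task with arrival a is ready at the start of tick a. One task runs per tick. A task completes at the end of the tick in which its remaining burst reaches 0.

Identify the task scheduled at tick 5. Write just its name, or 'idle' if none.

running at tick 5 = H

t=0: vr[A=0 H=0] → run A
t=1: vr[A=1024/1277 D=0 H=0] → run D
t=2: vr[A=1024/1277 D=1024/335 H=0] → run H
t=3: vr[A=1024/1277 D=1024/335 H=1024/1277] → run A
t=4: vr[D=1024/335 H=1024/1277] → run H
t=5: vr[D=1024/335 H=2048/1277] → run H
t=6: vr[D=1024/335 H=3072/1277] → run H
t=7: vr[D=1024/335 H=4096/1277] → run D
t=8: vr[D=2048/335 H=4096/1277] → run H
t=9: vr[D=2048/335] → run D
t=10: (idle)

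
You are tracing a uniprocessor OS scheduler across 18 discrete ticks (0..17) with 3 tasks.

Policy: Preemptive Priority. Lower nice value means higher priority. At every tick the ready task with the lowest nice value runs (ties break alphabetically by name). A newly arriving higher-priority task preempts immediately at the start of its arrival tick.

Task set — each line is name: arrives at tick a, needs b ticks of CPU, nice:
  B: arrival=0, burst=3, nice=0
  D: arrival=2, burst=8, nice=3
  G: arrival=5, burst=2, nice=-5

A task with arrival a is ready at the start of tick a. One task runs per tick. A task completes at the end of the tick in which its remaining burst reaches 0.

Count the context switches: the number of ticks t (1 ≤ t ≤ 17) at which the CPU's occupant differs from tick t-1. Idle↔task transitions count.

context switches = 4

t=0: ready={B} → run B
t=1: ready={B} → run B
t=2: ready={B,D} → run B
t=3: ready={D} → run D
t=4: ready={D} → run D
t=5: ready={D,G} → run G
t=6: ready={D,G} → run G
t=7: ready={D} → run D
t=8: ready={D} → run D
t=9: ready={D} → run D
t=10: ready={D} → run D
t=11: ready={D} → run D
t=12: ready={D} → run D
t=13: (idle)
t=14: (idle)
t=15: (idle)
t=16: (idle)
t=17: (idle)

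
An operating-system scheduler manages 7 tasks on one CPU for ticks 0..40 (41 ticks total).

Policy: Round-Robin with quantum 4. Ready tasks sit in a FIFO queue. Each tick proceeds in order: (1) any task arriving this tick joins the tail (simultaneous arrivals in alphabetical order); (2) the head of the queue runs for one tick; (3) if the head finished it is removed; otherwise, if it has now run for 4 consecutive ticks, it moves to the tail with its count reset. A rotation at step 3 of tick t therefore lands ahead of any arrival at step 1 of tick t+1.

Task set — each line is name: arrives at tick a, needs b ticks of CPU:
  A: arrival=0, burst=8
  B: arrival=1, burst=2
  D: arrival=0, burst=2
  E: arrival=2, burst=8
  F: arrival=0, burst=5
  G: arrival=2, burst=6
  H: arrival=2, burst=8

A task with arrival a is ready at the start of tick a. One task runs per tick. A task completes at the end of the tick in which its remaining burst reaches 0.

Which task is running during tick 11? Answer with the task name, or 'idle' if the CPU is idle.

t=0: queue=[A,D,F] q_used=0 → run A
t=1: queue=[A,D,F,B] q_used=1 → run A
t=2: queue=[A,D,F,B,E,G,H] q_used=2 → run A
t=3: queue=[A,D,F,B,E,G,H] q_used=3 → run A
t=4: queue=[D,F,B,E,G,H,A] q_used=0 → run D
t=5: queue=[D,F,B,E,G,H,A] q_used=1 → run D
t=6: queue=[F,B,E,G,H,A] q_used=0 → run F
t=7: queue=[F,B,E,G,H,A] q_used=1 → run F
t=8: queue=[F,B,E,G,H,A] q_used=2 → run F
t=9: queue=[F,B,E,G,H,A] q_used=3 → run F
t=10: queue=[B,E,G,H,A,F] q_used=0 → run B
t=11: queue=[B,E,G,H,A,F] q_used=1 → run B
t=12: queue=[E,G,H,A,F] q_used=0 → run E
t=13: queue=[E,G,H,A,F] q_used=1 → run E
t=14: queue=[E,G,H,A,F] q_used=2 → run E
t=15: queue=[E,G,H,A,F] q_used=3 → run E
t=16: queue=[G,H,A,F,E] q_used=0 → run G
t=17: queue=[G,H,A,F,E] q_used=1 → run G
t=18: queue=[G,H,A,F,E] q_used=2 → run G
t=19: queue=[G,H,A,F,E] q_used=3 → run G
t=20: queue=[H,A,F,E,G] q_used=0 → run H
t=21: queue=[H,A,F,E,G] q_used=1 → run H
t=22: queue=[H,A,F,E,G] q_used=2 → run H
t=23: queue=[H,A,F,E,G] q_used=3 → run H
t=24: queue=[A,F,E,G,H] q_used=0 → run A
t=25: queue=[A,F,E,G,H] q_used=1 → run A
t=26: queue=[A,F,E,G,H] q_used=2 → run A
t=27: queue=[A,F,E,G,H] q_used=3 → run A
t=28: queue=[F,E,G,H] q_used=0 → run F
t=29: queue=[E,G,H] q_used=0 → run E
t=30: queue=[E,G,H] q_used=1 → run E
t=31: queue=[E,G,H] q_used=2 → run E
t=32: queue=[E,G,H] q_used=3 → run E
t=33: queue=[G,H] q_used=0 → run G
t=34: queue=[G,H] q_used=1 → run G
t=35: queue=[H] q_used=0 → run H
t=36: queue=[H] q_used=1 → run H
t=37: queue=[H] q_used=2 → run H
t=38: queue=[H] q_used=3 → run H
t=39: (idle)
t=40: (idle)

running at tick 11 = B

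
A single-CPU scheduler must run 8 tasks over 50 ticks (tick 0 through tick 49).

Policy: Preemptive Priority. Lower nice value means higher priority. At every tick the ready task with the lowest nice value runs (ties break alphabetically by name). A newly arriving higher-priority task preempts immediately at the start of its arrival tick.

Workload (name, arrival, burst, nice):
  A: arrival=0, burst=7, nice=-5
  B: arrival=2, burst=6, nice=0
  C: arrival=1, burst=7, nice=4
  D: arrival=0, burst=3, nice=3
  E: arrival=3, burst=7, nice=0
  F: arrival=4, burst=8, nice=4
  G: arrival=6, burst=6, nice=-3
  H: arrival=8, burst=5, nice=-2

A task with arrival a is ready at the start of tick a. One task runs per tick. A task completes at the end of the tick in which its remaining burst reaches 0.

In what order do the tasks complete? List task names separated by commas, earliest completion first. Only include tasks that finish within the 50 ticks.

completion order = A, G, H, B, E, D, C, F

t=0: ready={A,D} → run A
t=1: ready={A,C,D} → run A
t=2: ready={A,B,C,D} → run A
t=3: ready={A,B,C,D,E} → run A
t=4: ready={A,B,C,D,E,F} → run A
t=5: ready={A,B,C,D,E,F} → run A
t=6: ready={A,B,C,D,E,F,G} → run A
t=7: ready={B,C,D,E,F,G} → run G
t=8: ready={B,C,D,E,F,G,H} → run G
t=9: ready={B,C,D,E,F,G,H} → run G
t=10: ready={B,C,D,E,F,G,H} → run G
t=11: ready={B,C,D,E,F,G,H} → run G
t=12: ready={B,C,D,E,F,G,H} → run G
t=13: ready={B,C,D,E,F,H} → run H
t=14: ready={B,C,D,E,F,H} → run H
t=15: ready={B,C,D,E,F,H} → run H
t=16: ready={B,C,D,E,F,H} → run H
t=17: ready={B,C,D,E,F,H} → run H
t=18: ready={B,C,D,E,F} → run B
t=19: ready={B,C,D,E,F} → run B
t=20: ready={B,C,D,E,F} → run B
t=21: ready={B,C,D,E,F} → run B
t=22: ready={B,C,D,E,F} → run B
t=23: ready={B,C,D,E,F} → run B
t=24: ready={C,D,E,F} → run E
t=25: ready={C,D,E,F} → run E
t=26: ready={C,D,E,F} → run E
t=27: ready={C,D,E,F} → run E
t=28: ready={C,D,E,F} → run E
t=29: ready={C,D,E,F} → run E
t=30: ready={C,D,E,F} → run E
t=31: ready={C,D,F} → run D
t=32: ready={C,D,F} → run D
t=33: ready={C,D,F} → run D
t=34: ready={C,F} → run C
t=35: ready={C,F} → run C
t=36: ready={C,F} → run C
t=37: ready={C,F} → run C
t=38: ready={C,F} → run C
t=39: ready={C,F} → run C
t=40: ready={C,F} → run C
t=41: ready={F} → run F
t=42: ready={F} → run F
t=43: ready={F} → run F
t=44: ready={F} → run F
t=45: ready={F} → run F
t=46: ready={F} → run F
t=47: ready={F} → run F
t=48: ready={F} → run F
t=49: (idle)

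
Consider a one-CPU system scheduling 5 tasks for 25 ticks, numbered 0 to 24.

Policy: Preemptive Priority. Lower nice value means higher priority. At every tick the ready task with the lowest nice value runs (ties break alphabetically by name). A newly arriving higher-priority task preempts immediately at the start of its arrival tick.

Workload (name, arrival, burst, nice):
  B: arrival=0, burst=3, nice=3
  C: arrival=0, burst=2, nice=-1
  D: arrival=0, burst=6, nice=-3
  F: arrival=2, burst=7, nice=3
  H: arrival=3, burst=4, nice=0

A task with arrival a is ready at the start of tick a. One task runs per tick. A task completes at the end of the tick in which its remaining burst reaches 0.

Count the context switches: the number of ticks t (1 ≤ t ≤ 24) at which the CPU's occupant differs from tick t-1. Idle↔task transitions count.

t=0: ready={B,C,D} → run D
t=1: ready={B,C,D} → run D
t=2: ready={B,C,D,F} → run D
t=3: ready={B,C,D,F,H} → run D
t=4: ready={B,C,D,F,H} → run D
t=5: ready={B,C,D,F,H} → run D
t=6: ready={B,C,F,H} → run C
t=7: ready={B,C,F,H} → run C
t=8: ready={B,F,H} → run H
t=9: ready={B,F,H} → run H
t=10: ready={B,F,H} → run H
t=11: ready={B,F,H} → run H
t=12: ready={B,F} → run B
t=13: ready={B,F} → run B
t=14: ready={B,F} → run B
t=15: ready={F} → run F
t=16: ready={F} → run F
t=17: ready={F} → run F
t=18: ready={F} → run F
t=19: ready={F} → run F
t=20: ready={F} → run F
t=21: ready={F} → run F
t=22: (idle)
t=23: (idle)
t=24: (idle)

context switches = 5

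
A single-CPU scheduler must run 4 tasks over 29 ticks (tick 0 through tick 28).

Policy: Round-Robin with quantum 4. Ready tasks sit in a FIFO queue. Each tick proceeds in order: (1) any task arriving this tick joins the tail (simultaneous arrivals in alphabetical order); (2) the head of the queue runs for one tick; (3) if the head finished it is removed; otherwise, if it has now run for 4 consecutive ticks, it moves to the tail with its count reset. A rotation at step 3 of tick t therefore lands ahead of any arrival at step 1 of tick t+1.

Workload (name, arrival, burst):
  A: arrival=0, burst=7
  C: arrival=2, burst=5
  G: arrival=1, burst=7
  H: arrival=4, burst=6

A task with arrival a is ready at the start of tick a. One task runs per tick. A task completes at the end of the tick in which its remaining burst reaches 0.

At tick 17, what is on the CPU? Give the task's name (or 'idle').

t=0: queue=[A] q_used=0 → run A
t=1: queue=[A,G] q_used=1 → run A
t=2: queue=[A,G,C] q_used=2 → run A
t=3: queue=[A,G,C] q_used=3 → run A
t=4: queue=[G,C,A,H] q_used=0 → run G
t=5: queue=[G,C,A,H] q_used=1 → run G
t=6: queue=[G,C,A,H] q_used=2 → run G
t=7: queue=[G,C,A,H] q_used=3 → run G
t=8: queue=[C,A,H,G] q_used=0 → run C
t=9: queue=[C,A,H,G] q_used=1 → run C
t=10: queue=[C,A,H,G] q_used=2 → run C
t=11: queue=[C,A,H,G] q_used=3 → run C
t=12: queue=[A,H,G,C] q_used=0 → run A
t=13: queue=[A,H,G,C] q_used=1 → run A
t=14: queue=[A,H,G,C] q_used=2 → run A
t=15: queue=[H,G,C] q_used=0 → run H
t=16: queue=[H,G,C] q_used=1 → run H
t=17: queue=[H,G,C] q_used=2 → run H
t=18: queue=[H,G,C] q_used=3 → run H
t=19: queue=[G,C,H] q_used=0 → run G
t=20: queue=[G,C,H] q_used=1 → run G
t=21: queue=[G,C,H] q_used=2 → run G
t=22: queue=[C,H] q_used=0 → run C
t=23: queue=[H] q_used=0 → run H
t=24: queue=[H] q_used=1 → run H
t=25: (idle)
t=26: (idle)
t=27: (idle)
t=28: (idle)

running at tick 17 = H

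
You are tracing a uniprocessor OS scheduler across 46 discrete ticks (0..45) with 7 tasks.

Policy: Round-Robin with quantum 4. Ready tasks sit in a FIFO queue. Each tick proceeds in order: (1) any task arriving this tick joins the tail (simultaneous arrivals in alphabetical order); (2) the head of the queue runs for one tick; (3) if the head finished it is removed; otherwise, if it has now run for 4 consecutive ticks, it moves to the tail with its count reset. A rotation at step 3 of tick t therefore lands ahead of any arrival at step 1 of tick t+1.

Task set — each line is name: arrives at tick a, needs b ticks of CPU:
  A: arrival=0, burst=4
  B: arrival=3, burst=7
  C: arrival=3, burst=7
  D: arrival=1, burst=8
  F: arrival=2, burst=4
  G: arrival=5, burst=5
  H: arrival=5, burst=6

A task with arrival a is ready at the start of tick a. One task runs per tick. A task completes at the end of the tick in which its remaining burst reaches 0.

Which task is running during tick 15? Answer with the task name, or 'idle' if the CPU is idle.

t=0: queue=[A] q_used=0 → run A
t=1: queue=[A,D] q_used=1 → run A
t=2: queue=[A,D,F] q_used=2 → run A
t=3: queue=[A,D,F,B,C] q_used=3 → run A
t=4: queue=[D,F,B,C] q_used=0 → run D
t=5: queue=[D,F,B,C,G,H] q_used=1 → run D
t=6: queue=[D,F,B,C,G,H] q_used=2 → run D
t=7: queue=[D,F,B,C,G,H] q_used=3 → run D
t=8: queue=[F,B,C,G,H,D] q_used=0 → run F
t=9: queue=[F,B,C,G,H,D] q_used=1 → run F
t=10: queue=[F,B,C,G,H,D] q_used=2 → run F
t=11: queue=[F,B,C,G,H,D] q_used=3 → run F
t=12: queue=[B,C,G,H,D] q_used=0 → run B
t=13: queue=[B,C,G,H,D] q_used=1 → run B
t=14: queue=[B,C,G,H,D] q_used=2 → run B
t=15: queue=[B,C,G,H,D] q_used=3 → run B
t=16: queue=[C,G,H,D,B] q_used=0 → run C
t=17: queue=[C,G,H,D,B] q_used=1 → run C
t=18: queue=[C,G,H,D,B] q_used=2 → run C
t=19: queue=[C,G,H,D,B] q_used=3 → run C
t=20: queue=[G,H,D,B,C] q_used=0 → run G
t=21: queue=[G,H,D,B,C] q_used=1 → run G
t=22: queue=[G,H,D,B,C] q_used=2 → run G
t=23: queue=[G,H,D,B,C] q_used=3 → run G
t=24: queue=[H,D,B,C,G] q_used=0 → run H
t=25: queue=[H,D,B,C,G] q_used=1 → run H
t=26: queue=[H,D,B,C,G] q_used=2 → run H
t=27: queue=[H,D,B,C,G] q_used=3 → run H
t=28: queue=[D,B,C,G,H] q_used=0 → run D
t=29: queue=[D,B,C,G,H] q_used=1 → run D
t=30: queue=[D,B,C,G,H] q_used=2 → run D
t=31: queue=[D,B,C,G,H] q_used=3 → run D
t=32: queue=[B,C,G,H] q_used=0 → run B
t=33: queue=[B,C,G,H] q_used=1 → run B
t=34: queue=[B,C,G,H] q_used=2 → run B
t=35: queue=[C,G,H] q_used=0 → run C
t=36: queue=[C,G,H] q_used=1 → run C
t=37: queue=[C,G,H] q_used=2 → run C
t=38: queue=[G,H] q_used=0 → run G
t=39: queue=[H] q_used=0 → run H
t=40: queue=[H] q_used=1 → run H
t=41: (idle)
t=42: (idle)
t=43: (idle)
t=44: (idle)
t=45: (idle)

running at tick 15 = B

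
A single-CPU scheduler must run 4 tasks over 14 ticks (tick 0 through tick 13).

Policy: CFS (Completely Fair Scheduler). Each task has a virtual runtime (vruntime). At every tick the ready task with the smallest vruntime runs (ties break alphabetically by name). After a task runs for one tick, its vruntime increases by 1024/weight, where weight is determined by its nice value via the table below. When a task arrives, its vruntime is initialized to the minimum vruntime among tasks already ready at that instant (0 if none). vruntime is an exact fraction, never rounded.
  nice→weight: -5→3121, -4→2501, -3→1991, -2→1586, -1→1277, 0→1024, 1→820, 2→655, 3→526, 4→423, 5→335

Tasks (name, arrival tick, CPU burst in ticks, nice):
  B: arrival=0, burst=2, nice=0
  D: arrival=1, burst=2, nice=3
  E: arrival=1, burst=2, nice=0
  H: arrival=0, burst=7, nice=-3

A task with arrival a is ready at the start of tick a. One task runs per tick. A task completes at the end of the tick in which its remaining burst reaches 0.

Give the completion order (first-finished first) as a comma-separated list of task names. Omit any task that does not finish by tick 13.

t=0: vr[B=0 H=0] → run B
t=1: vr[B=1 D=0 E=0 H=0] → run D
t=2: vr[B=1 D=512/263 E=0 H=0] → run E
t=3: vr[B=1 D=512/263 E=1 H=0] → run H
t=4: vr[B=1 D=512/263 E=1 H=1024/1991] → run H
t=5: vr[B=1 D=512/263 E=1 H=2048/1991] → run B
t=6: vr[D=512/263 E=1 H=2048/1991] → run E
t=7: vr[D=512/263 H=2048/1991] → run H
t=8: vr[D=512/263 H=3072/1991] → run H
t=9: vr[D=512/263 H=4096/1991] → run D
t=10: vr[H=4096/1991] → run H
t=11: vr[H=5120/1991] → run H
t=12: vr[H=6144/1991] → run H
t=13: (idle)

completion order = B, E, D, H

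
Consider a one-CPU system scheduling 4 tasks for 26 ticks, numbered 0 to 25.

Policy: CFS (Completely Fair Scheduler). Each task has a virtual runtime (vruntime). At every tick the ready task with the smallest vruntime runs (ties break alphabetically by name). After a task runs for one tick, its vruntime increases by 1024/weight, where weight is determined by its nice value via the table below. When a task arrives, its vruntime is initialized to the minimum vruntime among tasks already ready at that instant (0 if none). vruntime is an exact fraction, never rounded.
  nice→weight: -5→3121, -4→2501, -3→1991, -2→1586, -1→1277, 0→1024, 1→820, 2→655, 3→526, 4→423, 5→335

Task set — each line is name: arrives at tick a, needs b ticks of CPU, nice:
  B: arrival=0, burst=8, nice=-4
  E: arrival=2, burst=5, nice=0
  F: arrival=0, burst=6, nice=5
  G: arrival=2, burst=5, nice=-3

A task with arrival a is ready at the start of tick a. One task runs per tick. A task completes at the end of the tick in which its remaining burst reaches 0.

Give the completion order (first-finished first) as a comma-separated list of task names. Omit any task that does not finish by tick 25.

completion order = G, B, E, F

t=0: vr[B=0 F=0] → run B
t=1: vr[B=1024/2501 F=0] → run F
t=2: vr[B=1024/2501 E=1024/2501 F=1024/335 G=1024/2501] → run B
t=3: vr[B=2048/2501 E=1024/2501 F=1024/335 G=1024/2501] → run E
t=4: vr[B=2048/2501 E=3525/2501 F=1024/335 G=1024/2501] → run G
t=5: vr[B=2048/2501 E=3525/2501 F=1024/335 G=4599808/4979491] → run B
t=6: vr[B=3072/2501 E=3525/2501 F=1024/335 G=4599808/4979491] → run G
t=7: vr[B=3072/2501 E=3525/2501 F=1024/335 G=7160832/4979491] → run B
t=8: vr[B=4096/2501 E=3525/2501 F=1024/335 G=7160832/4979491] → run E
t=9: vr[B=4096/2501 E=6026/2501 F=1024/335 G=7160832/4979491] → run G
t=10: vr[B=4096/2501 E=6026/2501 F=1024/335 G=9721856/4979491] → run B
t=11: vr[B=5120/2501 E=6026/2501 F=1024/335 G=9721856/4979491] → run G
t=12: vr[B=5120/2501 E=6026/2501 F=1024/335 G=12282880/4979491] → run B
t=13: vr[B=6144/2501 E=6026/2501 F=1024/335 G=12282880/4979491] → run E
t=14: vr[B=6144/2501 E=8527/2501 F=1024/335 G=12282880/4979491] → run B
t=15: vr[B=7168/2501 E=8527/2501 F=1024/335 G=12282880/4979491] → run G
t=16: vr[B=7168/2501 E=8527/2501 F=1024/335] → run B
t=17: vr[E=8527/2501 F=1024/335] → run F
t=18: vr[E=8527/2501 F=2048/335] → run E
t=19: vr[E=11028/2501 F=2048/335] → run E
t=20: vr[F=2048/335] → run F
t=21: vr[F=3072/335] → run F
t=22: vr[F=4096/335] → run F
t=23: vr[F=1024/67] → run F
t=24: (idle)
t=25: (idle)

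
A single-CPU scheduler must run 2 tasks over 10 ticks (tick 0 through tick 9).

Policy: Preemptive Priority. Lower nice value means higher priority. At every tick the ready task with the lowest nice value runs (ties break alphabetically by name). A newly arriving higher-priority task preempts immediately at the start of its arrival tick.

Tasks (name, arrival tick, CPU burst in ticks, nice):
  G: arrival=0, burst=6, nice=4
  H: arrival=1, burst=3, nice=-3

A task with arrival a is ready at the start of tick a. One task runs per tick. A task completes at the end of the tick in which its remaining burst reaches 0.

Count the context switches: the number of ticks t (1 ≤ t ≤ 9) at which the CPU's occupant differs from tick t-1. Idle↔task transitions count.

t=0: ready={G} → run G
t=1: ready={G,H} → run H
t=2: ready={G,H} → run H
t=3: ready={G,H} → run H
t=4: ready={G} → run G
t=5: ready={G} → run G
t=6: ready={G} → run G
t=7: ready={G} → run G
t=8: ready={G} → run G
t=9: (idle)

context switches = 3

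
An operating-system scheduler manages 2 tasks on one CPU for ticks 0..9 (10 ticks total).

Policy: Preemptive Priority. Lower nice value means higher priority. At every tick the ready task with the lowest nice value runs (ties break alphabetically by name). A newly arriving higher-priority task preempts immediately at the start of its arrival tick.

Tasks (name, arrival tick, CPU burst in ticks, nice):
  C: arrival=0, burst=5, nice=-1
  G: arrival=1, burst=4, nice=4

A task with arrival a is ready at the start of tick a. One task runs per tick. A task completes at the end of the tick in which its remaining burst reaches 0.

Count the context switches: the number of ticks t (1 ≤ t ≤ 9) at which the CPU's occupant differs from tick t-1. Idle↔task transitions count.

context switches = 2

t=0: ready={C} → run C
t=1: ready={C,G} → run C
t=2: ready={C,G} → run C
t=3: ready={C,G} → run C
t=4: ready={C,G} → run C
t=5: ready={G} → run G
t=6: ready={G} → run G
t=7: ready={G} → run G
t=8: ready={G} → run G
t=9: (idle)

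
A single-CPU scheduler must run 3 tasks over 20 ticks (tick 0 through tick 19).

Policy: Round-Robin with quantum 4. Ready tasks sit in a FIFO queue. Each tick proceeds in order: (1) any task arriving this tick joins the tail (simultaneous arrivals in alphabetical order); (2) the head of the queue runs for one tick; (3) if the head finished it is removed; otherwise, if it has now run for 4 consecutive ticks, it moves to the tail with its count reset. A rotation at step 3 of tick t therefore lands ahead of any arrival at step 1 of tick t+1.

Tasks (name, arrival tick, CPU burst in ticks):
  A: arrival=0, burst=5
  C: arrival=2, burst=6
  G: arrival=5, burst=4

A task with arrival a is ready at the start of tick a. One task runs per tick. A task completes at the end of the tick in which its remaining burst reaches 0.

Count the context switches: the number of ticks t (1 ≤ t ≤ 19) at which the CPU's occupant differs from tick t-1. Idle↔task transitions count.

context switches = 5

t=0: queue=[A] q_used=0 → run A
t=1: queue=[A] q_used=1 → run A
t=2: queue=[A,C] q_used=2 → run A
t=3: queue=[A,C] q_used=3 → run A
t=4: queue=[C,A] q_used=0 → run C
t=5: queue=[C,A,G] q_used=1 → run C
t=6: queue=[C,A,G] q_used=2 → run C
t=7: queue=[C,A,G] q_used=3 → run C
t=8: queue=[A,G,C] q_used=0 → run A
t=9: queue=[G,C] q_used=0 → run G
t=10: queue=[G,C] q_used=1 → run G
t=11: queue=[G,C] q_used=2 → run G
t=12: queue=[G,C] q_used=3 → run G
t=13: queue=[C] q_used=0 → run C
t=14: queue=[C] q_used=1 → run C
t=15: (idle)
t=16: (idle)
t=17: (idle)
t=18: (idle)
t=19: (idle)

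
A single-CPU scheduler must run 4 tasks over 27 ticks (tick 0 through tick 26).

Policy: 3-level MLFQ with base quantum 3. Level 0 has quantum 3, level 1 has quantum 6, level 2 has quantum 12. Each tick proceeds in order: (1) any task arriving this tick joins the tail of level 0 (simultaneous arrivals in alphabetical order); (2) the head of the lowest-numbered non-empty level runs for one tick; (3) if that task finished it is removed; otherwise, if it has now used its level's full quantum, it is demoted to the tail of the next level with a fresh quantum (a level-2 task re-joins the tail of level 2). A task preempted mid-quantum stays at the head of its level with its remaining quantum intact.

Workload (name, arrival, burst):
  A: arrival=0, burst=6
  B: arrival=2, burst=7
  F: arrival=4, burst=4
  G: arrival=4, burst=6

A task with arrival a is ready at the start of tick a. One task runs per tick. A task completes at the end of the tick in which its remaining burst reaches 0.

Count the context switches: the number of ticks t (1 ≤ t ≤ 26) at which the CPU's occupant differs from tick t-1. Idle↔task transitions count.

t=0: L0/L1/L2 = A/-/- → run A
t=1: L0/L1/L2 = A/-/- → run A
t=2: L0/L1/L2 = AB/-/- → run A
t=3: L0/L1/L2 = B/A/- → run B
t=4: L0/L1/L2 = BFG/A/- → run B
t=5: L0/L1/L2 = BFG/A/- → run B
t=6: L0/L1/L2 = FG/AB/- → run F
t=7: L0/L1/L2 = FG/AB/- → run F
t=8: L0/L1/L2 = FG/AB/- → run F
t=9: L0/L1/L2 = G/ABF/- → run G
t=10: L0/L1/L2 = G/ABF/- → run G
t=11: L0/L1/L2 = G/ABF/- → run G
t=12: L0/L1/L2 = -/ABFG/- → run A
t=13: L0/L1/L2 = -/ABFG/- → run A
t=14: L0/L1/L2 = -/ABFG/- → run A
t=15: L0/L1/L2 = -/BFG/- → run B
t=16: L0/L1/L2 = -/BFG/- → run B
t=17: L0/L1/L2 = -/BFG/- → run B
t=18: L0/L1/L2 = -/BFG/- → run B
t=19: L0/L1/L2 = -/FG/- → run F
t=20: L0/L1/L2 = -/G/- → run G
t=21: L0/L1/L2 = -/G/- → run G
t=22: L0/L1/L2 = -/G/- → run G
t=23: (idle)
t=24: (idle)
t=25: (idle)
t=26: (idle)

context switches = 8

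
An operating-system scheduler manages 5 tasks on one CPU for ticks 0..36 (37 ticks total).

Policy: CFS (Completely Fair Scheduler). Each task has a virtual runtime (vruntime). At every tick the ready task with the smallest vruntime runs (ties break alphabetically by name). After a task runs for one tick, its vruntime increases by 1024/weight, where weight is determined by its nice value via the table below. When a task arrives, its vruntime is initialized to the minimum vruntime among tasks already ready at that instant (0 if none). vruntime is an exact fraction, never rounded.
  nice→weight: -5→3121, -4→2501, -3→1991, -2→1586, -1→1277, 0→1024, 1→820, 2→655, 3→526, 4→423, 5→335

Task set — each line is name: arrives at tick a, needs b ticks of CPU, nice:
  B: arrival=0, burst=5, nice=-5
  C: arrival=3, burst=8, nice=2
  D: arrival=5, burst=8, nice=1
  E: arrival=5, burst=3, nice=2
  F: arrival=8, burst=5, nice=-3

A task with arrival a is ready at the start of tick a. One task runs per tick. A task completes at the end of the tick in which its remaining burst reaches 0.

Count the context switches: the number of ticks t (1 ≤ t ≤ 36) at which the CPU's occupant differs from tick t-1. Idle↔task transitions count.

context switches = 23

t=0: vr[B=0] → run B
t=1: vr[B=1024/3121] → run B
t=2: vr[B=2048/3121] → run B
t=3: vr[B=3072/3121 C=3072/3121] → run B
t=4: vr[B=4096/3121 C=3072/3121] → run C
t=5: vr[B=4096/3121 C=5208064/2044255 D=4096/3121 E=4096/3121] → run B
t=6: vr[C=5208064/2044255 D=4096/3121 E=4096/3121] → run D
t=7: vr[C=5208064/2044255 D=1638656/639805 E=4096/3121] → run E
t=8: vr[C=5208064/2044255 D=1638656/639805 E=5878784/2044255 F=5208064/2044255] → run C
t=9: vr[C=8403968/2044255 D=1638656/639805 E=5878784/2044255 F=5208064/2044255] → run F
t=10: vr[C=8403968/2044255 D=1638656/639805 E=5878784/2044255 F=12462572544/4070111705] → run D
t=11: vr[C=8403968/2044255 D=2437632/639805 E=5878784/2044255 F=12462572544/4070111705] → run E
t=12: vr[C=8403968/2044255 D=2437632/639805 E=9074688/2044255 F=12462572544/4070111705] → run F
t=13: vr[C=8403968/2044255 D=2437632/639805 E=9074688/2044255 F=14555889664/4070111705] → run F
t=14: vr[C=8403968/2044255 D=2437632/639805 E=9074688/2044255 F=16649206784/4070111705] → run D
t=15: vr[C=8403968/2044255 D=3236608/639805 E=9074688/2044255 F=16649206784/4070111705] → run F
t=16: vr[C=8403968/2044255 D=3236608/639805 E=9074688/2044255 F=18742523904/4070111705] → run C
t=17: vr[C=11599872/2044255 D=3236608/639805 E=9074688/2044255 F=18742523904/4070111705] → run E
t=18: vr[C=11599872/2044255 D=3236608/639805 F=18742523904/4070111705] → run F
t=19: vr[C=11599872/2044255 D=3236608/639805] → run D
t=20: vr[C=11599872/2044255 D=4035584/639805] → run C
t=21: vr[C=14795776/2044255 D=4035584/639805] → run D
t=22: vr[C=14795776/2044255 D=966912/127961] → run C
t=23: vr[C=3598336/408851 D=966912/127961] → run D
t=24: vr[C=3598336/408851 D=5633536/639805] → run C
t=25: vr[C=21187584/2044255 D=5633536/639805] → run D
t=26: vr[C=21187584/2044255 D=6432512/639805] → run D
t=27: vr[C=21187584/2044255] → run C
t=28: vr[C=24383488/2044255] → run C
t=29: (idle)
t=30: (idle)
t=31: (idle)
t=32: (idle)
t=33: (idle)
t=34: (idle)
t=35: (idle)
t=36: (idle)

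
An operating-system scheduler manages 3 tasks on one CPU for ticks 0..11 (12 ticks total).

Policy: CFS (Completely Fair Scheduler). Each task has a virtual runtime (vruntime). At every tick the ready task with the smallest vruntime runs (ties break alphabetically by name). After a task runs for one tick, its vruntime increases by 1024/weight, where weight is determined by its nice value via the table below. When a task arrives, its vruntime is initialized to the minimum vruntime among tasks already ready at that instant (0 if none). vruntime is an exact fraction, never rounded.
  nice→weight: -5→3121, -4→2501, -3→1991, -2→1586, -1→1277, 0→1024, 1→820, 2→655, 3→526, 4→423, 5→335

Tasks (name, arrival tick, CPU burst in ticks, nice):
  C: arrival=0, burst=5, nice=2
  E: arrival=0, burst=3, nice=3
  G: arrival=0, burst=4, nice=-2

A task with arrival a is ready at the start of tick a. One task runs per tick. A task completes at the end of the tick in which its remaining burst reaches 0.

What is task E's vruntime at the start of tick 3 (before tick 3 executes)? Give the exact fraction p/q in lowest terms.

vruntime(E, start of tick 3) = 512/263

t=0: vr[C=0 E=0 G=0] → run C
t=1: vr[C=1024/655 E=0 G=0] → run E
t=2: vr[C=1024/655 E=512/263 G=0] → run G
t=3: vr[C=1024/655 E=512/263 G=512/793] → run G
t=4: vr[C=1024/655 E=512/263 G=1024/793] → run G
t=5: vr[C=1024/655 E=512/263 G=1536/793] → run C
t=6: vr[C=2048/655 E=512/263 G=1536/793] → run G
t=7: vr[C=2048/655 E=512/263] → run E
t=8: vr[C=2048/655 E=1024/263] → run C
t=9: vr[C=3072/655 E=1024/263] → run E
t=10: vr[C=3072/655] → run C
t=11: vr[C=4096/655] → run C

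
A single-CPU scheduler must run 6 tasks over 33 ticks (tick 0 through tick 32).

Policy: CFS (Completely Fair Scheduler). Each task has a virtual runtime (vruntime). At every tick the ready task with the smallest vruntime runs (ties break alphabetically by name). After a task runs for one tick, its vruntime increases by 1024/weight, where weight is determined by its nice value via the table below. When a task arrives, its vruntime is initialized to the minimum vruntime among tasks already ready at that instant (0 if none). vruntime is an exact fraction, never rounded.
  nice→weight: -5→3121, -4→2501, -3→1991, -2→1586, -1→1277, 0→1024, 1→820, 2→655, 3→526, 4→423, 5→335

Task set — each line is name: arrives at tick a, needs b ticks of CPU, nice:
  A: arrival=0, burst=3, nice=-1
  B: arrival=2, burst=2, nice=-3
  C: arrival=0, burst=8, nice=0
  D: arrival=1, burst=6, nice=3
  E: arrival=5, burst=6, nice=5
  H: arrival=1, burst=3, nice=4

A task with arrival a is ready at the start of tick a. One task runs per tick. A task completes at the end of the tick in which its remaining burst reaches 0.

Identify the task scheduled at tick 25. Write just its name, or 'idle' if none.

running at tick 25 = D

t=0: vr[A=0 C=0] → run A
t=1: vr[A=1024/1277 C=0 D=0 H=0] → run C
t=2: vr[A=1024/1277 B=0 C=1 D=0 H=0] → run B
t=3: vr[A=1024/1277 B=1024/1991 C=1 D=0 H=0] → run D
t=4: vr[A=1024/1277 B=1024/1991 C=1 D=512/263 H=0] → run H
t=5: vr[A=1024/1277 B=1024/1991 C=1 D=512/263 E=1024/1991 H=1024/423] → run B
t=6: vr[A=1024/1277 C=1 D=512/263 E=1024/1991 H=1024/423] → run E
t=7: vr[A=1024/1277 C=1 D=512/263 E=2381824/666985 H=1024/423] → run A
t=8: vr[A=2048/1277 C=1 D=512/263 E=2381824/666985 H=1024/423] → run C
t=9: vr[A=2048/1277 C=2 D=512/263 E=2381824/666985 H=1024/423] → run A
t=10: vr[C=2 D=512/263 E=2381824/666985 H=1024/423] → run D
t=11: vr[C=2 D=1024/263 E=2381824/666985 H=1024/423] → run C
t=12: vr[C=3 D=1024/263 E=2381824/666985 H=1024/423] → run H
t=13: vr[C=3 D=1024/263 E=2381824/666985 H=2048/423] → run C
t=14: vr[C=4 D=1024/263 E=2381824/666985 H=2048/423] → run E
t=15: vr[C=4 D=1024/263 E=4420608/666985 H=2048/423] → run D
t=16: vr[C=4 D=1536/263 E=4420608/666985 H=2048/423] → run C
t=17: vr[C=5 D=1536/263 E=4420608/666985 H=2048/423] → run H
t=18: vr[C=5 D=1536/263 E=4420608/666985] → run C
t=19: vr[C=6 D=1536/263 E=4420608/666985] → run D
t=20: vr[C=6 D=2048/263 E=4420608/666985] → run C
t=21: vr[C=7 D=2048/263 E=4420608/666985] → run E
t=22: vr[C=7 D=2048/263 E=6459392/666985] → run C
t=23: vr[D=2048/263 E=6459392/666985] → run D
t=24: vr[D=2560/263 E=6459392/666985] → run E
t=25: vr[D=2560/263 E=8498176/666985] → run D
t=26: vr[E=8498176/666985] → run E
t=27: vr[E=2107392/133397] → run E
t=28: (idle)
t=29: (idle)
t=30: (idle)
t=31: (idle)
t=32: (idle)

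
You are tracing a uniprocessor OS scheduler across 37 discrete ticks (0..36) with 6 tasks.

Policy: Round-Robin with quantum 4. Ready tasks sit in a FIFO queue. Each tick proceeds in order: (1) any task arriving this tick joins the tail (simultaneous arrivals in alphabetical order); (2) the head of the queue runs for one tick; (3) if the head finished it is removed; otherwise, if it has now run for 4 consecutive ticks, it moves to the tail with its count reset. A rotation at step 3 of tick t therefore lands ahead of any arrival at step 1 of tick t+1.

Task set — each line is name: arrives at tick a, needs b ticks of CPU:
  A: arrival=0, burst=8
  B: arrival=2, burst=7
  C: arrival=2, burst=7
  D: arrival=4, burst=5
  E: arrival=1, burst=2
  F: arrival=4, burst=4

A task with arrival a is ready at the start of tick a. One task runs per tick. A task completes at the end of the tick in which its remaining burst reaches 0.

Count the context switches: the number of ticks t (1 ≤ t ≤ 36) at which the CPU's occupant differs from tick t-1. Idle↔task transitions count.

context switches = 10

t=0: queue=[A] q_used=0 → run A
t=1: queue=[A,E] q_used=1 → run A
t=2: queue=[A,E,B,C] q_used=2 → run A
t=3: queue=[A,E,B,C] q_used=3 → run A
t=4: queue=[E,B,C,A,D,F] q_used=0 → run E
t=5: queue=[E,B,C,A,D,F] q_used=1 → run E
t=6: queue=[B,C,A,D,F] q_used=0 → run B
t=7: queue=[B,C,A,D,F] q_used=1 → run B
t=8: queue=[B,C,A,D,F] q_used=2 → run B
t=9: queue=[B,C,A,D,F] q_used=3 → run B
t=10: queue=[C,A,D,F,B] q_used=0 → run C
t=11: queue=[C,A,D,F,B] q_used=1 → run C
t=12: queue=[C,A,D,F,B] q_used=2 → run C
t=13: queue=[C,A,D,F,B] q_used=3 → run C
t=14: queue=[A,D,F,B,C] q_used=0 → run A
t=15: queue=[A,D,F,B,C] q_used=1 → run A
t=16: queue=[A,D,F,B,C] q_used=2 → run A
t=17: queue=[A,D,F,B,C] q_used=3 → run A
t=18: queue=[D,F,B,C] q_used=0 → run D
t=19: queue=[D,F,B,C] q_used=1 → run D
t=20: queue=[D,F,B,C] q_used=2 → run D
t=21: queue=[D,F,B,C] q_used=3 → run D
t=22: queue=[F,B,C,D] q_used=0 → run F
t=23: queue=[F,B,C,D] q_used=1 → run F
t=24: queue=[F,B,C,D] q_used=2 → run F
t=25: queue=[F,B,C,D] q_used=3 → run F
t=26: queue=[B,C,D] q_used=0 → run B
t=27: queue=[B,C,D] q_used=1 → run B
t=28: queue=[B,C,D] q_used=2 → run B
t=29: queue=[C,D] q_used=0 → run C
t=30: queue=[C,D] q_used=1 → run C
t=31: queue=[C,D] q_used=2 → run C
t=32: queue=[D] q_used=0 → run D
t=33: (idle)
t=34: (idle)
t=35: (idle)
t=36: (idle)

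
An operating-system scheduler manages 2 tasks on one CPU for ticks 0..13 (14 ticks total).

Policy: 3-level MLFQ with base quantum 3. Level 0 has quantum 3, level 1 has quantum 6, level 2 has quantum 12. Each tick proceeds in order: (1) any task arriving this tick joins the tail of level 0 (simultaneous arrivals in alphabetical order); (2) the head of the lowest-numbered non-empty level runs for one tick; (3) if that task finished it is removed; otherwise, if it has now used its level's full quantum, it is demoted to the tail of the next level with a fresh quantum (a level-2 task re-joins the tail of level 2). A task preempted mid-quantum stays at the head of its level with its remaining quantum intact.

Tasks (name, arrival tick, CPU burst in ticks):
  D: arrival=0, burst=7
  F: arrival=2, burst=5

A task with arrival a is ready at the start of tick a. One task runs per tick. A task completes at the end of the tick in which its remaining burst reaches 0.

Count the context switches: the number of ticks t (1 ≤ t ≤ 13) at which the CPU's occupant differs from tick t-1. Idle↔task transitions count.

context switches = 4

t=0: L0/L1/L2 = D/-/- → run D
t=1: L0/L1/L2 = D/-/- → run D
t=2: L0/L1/L2 = DF/-/- → run D
t=3: L0/L1/L2 = F/D/- → run F
t=4: L0/L1/L2 = F/D/- → run F
t=5: L0/L1/L2 = F/D/- → run F
t=6: L0/L1/L2 = -/DF/- → run D
t=7: L0/L1/L2 = -/DF/- → run D
t=8: L0/L1/L2 = -/DF/- → run D
t=9: L0/L1/L2 = -/DF/- → run D
t=10: L0/L1/L2 = -/F/- → run F
t=11: L0/L1/L2 = -/F/- → run F
t=12: (idle)
t=13: (idle)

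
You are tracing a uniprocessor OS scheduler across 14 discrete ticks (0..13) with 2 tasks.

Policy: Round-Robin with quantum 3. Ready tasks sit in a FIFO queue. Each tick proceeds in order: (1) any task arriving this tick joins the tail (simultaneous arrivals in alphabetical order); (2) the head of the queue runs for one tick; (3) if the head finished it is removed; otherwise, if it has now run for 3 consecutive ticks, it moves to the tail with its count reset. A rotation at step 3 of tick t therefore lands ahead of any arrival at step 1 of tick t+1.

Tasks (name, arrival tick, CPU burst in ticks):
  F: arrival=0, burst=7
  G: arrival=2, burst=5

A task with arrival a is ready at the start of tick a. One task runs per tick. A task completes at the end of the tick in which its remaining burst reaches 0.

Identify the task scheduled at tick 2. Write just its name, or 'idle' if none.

t=0: queue=[F] q_used=0 → run F
t=1: queue=[F] q_used=1 → run F
t=2: queue=[F,G] q_used=2 → run F
t=3: queue=[G,F] q_used=0 → run G
t=4: queue=[G,F] q_used=1 → run G
t=5: queue=[G,F] q_used=2 → run G
t=6: queue=[F,G] q_used=0 → run F
t=7: queue=[F,G] q_used=1 → run F
t=8: queue=[F,G] q_used=2 → run F
t=9: queue=[G,F] q_used=0 → run G
t=10: queue=[G,F] q_used=1 → run G
t=11: queue=[F] q_used=0 → run F
t=12: (idle)
t=13: (idle)

running at tick 2 = F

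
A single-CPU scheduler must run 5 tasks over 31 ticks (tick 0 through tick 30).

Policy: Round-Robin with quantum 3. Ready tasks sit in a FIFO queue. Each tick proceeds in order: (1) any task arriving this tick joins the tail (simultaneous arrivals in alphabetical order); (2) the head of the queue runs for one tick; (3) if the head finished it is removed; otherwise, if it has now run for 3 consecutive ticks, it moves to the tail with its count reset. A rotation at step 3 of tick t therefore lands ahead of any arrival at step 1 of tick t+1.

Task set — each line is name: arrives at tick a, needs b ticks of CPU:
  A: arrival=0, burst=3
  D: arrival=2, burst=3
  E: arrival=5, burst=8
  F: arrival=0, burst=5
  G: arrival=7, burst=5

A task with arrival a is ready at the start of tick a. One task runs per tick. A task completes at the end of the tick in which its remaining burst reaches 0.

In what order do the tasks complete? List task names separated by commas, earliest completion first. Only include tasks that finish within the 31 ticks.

t=0: queue=[A,F] q_used=0 → run A
t=1: queue=[A,F] q_used=1 → run A
t=2: queue=[A,F,D] q_used=2 → run A
t=3: queue=[F,D] q_used=0 → run F
t=4: queue=[F,D] q_used=1 → run F
t=5: queue=[F,D,E] q_used=2 → run F
t=6: queue=[D,E,F] q_used=0 → run D
t=7: queue=[D,E,F,G] q_used=1 → run D
t=8: queue=[D,E,F,G] q_used=2 → run D
t=9: queue=[E,F,G] q_used=0 → run E
t=10: queue=[E,F,G] q_used=1 → run E
t=11: queue=[E,F,G] q_used=2 → run E
t=12: queue=[F,G,E] q_used=0 → run F
t=13: queue=[F,G,E] q_used=1 → run F
t=14: queue=[G,E] q_used=0 → run G
t=15: queue=[G,E] q_used=1 → run G
t=16: queue=[G,E] q_used=2 → run G
t=17: queue=[E,G] q_used=0 → run E
t=18: queue=[E,G] q_used=1 → run E
t=19: queue=[E,G] q_used=2 → run E
t=20: queue=[G,E] q_used=0 → run G
t=21: queue=[G,E] q_used=1 → run G
t=22: queue=[E] q_used=0 → run E
t=23: queue=[E] q_used=1 → run E
t=24: (idle)
t=25: (idle)
t=26: (idle)
t=27: (idle)
t=28: (idle)
t=29: (idle)
t=30: (idle)

completion order = A, D, F, G, E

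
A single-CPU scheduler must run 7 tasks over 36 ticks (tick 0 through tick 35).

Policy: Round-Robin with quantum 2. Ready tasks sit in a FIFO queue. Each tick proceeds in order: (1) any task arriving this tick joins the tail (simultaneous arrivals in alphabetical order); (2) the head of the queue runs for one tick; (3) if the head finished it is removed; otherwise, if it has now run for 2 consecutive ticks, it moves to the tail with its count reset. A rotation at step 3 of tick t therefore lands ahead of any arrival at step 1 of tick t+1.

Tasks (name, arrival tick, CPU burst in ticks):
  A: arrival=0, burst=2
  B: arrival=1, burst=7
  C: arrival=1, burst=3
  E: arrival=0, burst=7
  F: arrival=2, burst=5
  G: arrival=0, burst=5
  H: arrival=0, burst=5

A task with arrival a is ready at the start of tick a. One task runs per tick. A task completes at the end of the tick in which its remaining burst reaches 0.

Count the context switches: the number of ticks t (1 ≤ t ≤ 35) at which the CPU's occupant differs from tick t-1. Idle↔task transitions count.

t=0: queue=[A,E,G,H] q_used=0 → run A
t=1: queue=[A,E,G,H,B,C] q_used=1 → run A
t=2: queue=[E,G,H,B,C,F] q_used=0 → run E
t=3: queue=[E,G,H,B,C,F] q_used=1 → run E
t=4: queue=[G,H,B,C,F,E] q_used=0 → run G
t=5: queue=[G,H,B,C,F,E] q_used=1 → run G
t=6: queue=[H,B,C,F,E,G] q_used=0 → run H
t=7: queue=[H,B,C,F,E,G] q_used=1 → run H
t=8: queue=[B,C,F,E,G,H] q_used=0 → run B
t=9: queue=[B,C,F,E,G,H] q_used=1 → run B
t=10: queue=[C,F,E,G,H,B] q_used=0 → run C
t=11: queue=[C,F,E,G,H,B] q_used=1 → run C
t=12: queue=[F,E,G,H,B,C] q_used=0 → run F
t=13: queue=[F,E,G,H,B,C] q_used=1 → run F
t=14: queue=[E,G,H,B,C,F] q_used=0 → run E
t=15: queue=[E,G,H,B,C,F] q_used=1 → run E
t=16: queue=[G,H,B,C,F,E] q_used=0 → run G
t=17: queue=[G,H,B,C,F,E] q_used=1 → run G
t=18: queue=[H,B,C,F,E,G] q_used=0 → run H
t=19: queue=[H,B,C,F,E,G] q_used=1 → run H
t=20: queue=[B,C,F,E,G,H] q_used=0 → run B
t=21: queue=[B,C,F,E,G,H] q_used=1 → run B
t=22: queue=[C,F,E,G,H,B] q_used=0 → run C
t=23: queue=[F,E,G,H,B] q_used=0 → run F
t=24: queue=[F,E,G,H,B] q_used=1 → run F
t=25: queue=[E,G,H,B,F] q_used=0 → run E
t=26: queue=[E,G,H,B,F] q_used=1 → run E
t=27: queue=[G,H,B,F,E] q_used=0 → run G
t=28: queue=[H,B,F,E] q_used=0 → run H
t=29: queue=[B,F,E] q_used=0 → run B
t=30: queue=[B,F,E] q_used=1 → run B
t=31: queue=[F,E,B] q_used=0 → run F
t=32: queue=[E,B] q_used=0 → run E
t=33: queue=[B] q_used=0 → run B
t=34: (idle)
t=35: (idle)

context switches = 20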